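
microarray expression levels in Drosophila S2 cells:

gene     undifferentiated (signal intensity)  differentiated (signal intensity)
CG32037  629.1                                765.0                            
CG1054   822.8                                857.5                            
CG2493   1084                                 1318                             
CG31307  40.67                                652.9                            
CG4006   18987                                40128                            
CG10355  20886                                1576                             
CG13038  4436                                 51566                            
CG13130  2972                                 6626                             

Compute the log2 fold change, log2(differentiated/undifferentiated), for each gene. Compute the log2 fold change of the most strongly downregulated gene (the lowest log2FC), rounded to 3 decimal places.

-3.728

log2(765.0/629.1) = 0.282  (CG32037)
log2(857.5/822.8) = 0.060  (CG1054)
log2(1318/1084) = 0.282  (CG2493)
log2(652.9/40.67) = 4.005  (CG31307)
log2(40128/18987) = 1.080  (CG4006)
log2(1576/20886) = -3.728  (CG10355)
log2(51566/4436) = 3.539  (CG13038)
log2(6626/2972) = 1.157  (CG13130)
CG10355 is most strongly downregulated.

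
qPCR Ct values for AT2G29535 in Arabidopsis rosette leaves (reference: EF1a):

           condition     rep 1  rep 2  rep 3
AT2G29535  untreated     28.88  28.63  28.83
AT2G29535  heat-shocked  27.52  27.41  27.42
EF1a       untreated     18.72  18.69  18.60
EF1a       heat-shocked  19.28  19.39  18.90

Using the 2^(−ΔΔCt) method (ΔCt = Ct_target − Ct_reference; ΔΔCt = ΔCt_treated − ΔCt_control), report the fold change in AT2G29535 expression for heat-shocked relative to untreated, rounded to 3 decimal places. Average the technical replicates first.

3.605

Mean Ct: AT2G29535 untreated 28.780; AT2G29535 heat-shocked 27.450; EF1a untreated 18.670; EF1a heat-shocked 19.190
ΔCt(untreated) = 28.780 − 18.670 = 10.110
ΔCt(heat-shocked) = 27.450 − 19.190 = 8.260
ΔΔCt = 8.260 − 10.110 = -1.850
Fold change = 2^(−(-1.850)) = 2^1.850 = 3.6050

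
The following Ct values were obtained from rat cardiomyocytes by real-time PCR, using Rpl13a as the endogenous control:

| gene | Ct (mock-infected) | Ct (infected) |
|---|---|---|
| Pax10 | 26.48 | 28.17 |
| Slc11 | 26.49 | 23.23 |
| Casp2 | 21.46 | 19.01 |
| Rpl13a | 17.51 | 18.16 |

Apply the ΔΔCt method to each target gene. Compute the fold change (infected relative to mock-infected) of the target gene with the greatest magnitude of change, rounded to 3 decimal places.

15.032

Pax10: ΔΔCt = (28.17−18.16) − (26.48−17.51) = 10.01 − 8.97 = 1.04; fold change = 2^-1.04 = 0.486
Slc11: ΔΔCt = (23.23−18.16) − (26.49−17.51) = 5.07 − 8.98 = -3.91; fold change = 2^3.91 = 15.032
Casp2: ΔΔCt = (19.01−18.16) − (21.46−17.51) = 0.85 − 3.95 = -3.10; fold change = 2^3.10 = 8.574
Slc11 has the largest |ΔΔCt| = 3.91.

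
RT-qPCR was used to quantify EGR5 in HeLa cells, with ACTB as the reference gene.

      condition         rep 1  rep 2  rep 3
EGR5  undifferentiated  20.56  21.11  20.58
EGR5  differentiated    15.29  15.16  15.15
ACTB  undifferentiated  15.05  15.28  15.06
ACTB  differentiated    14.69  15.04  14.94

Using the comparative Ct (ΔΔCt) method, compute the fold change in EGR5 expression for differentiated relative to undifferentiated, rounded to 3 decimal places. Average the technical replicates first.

39.671

Mean Ct: EGR5 undifferentiated 20.750; EGR5 differentiated 15.200; ACTB undifferentiated 15.130; ACTB differentiated 14.890
ΔCt(undifferentiated) = 20.750 − 15.130 = 5.620
ΔCt(differentiated) = 15.200 − 14.890 = 0.310
ΔΔCt = 0.310 − 5.620 = -5.310
Fold change = 2^(−(-5.310)) = 2^5.310 = 39.6706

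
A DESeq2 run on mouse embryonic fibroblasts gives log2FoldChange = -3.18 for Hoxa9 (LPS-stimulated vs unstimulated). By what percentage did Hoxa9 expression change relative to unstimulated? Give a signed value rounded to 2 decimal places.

Fold change = 2^(-3.18) = 0.1103
Percent change = (FC − 1) × 100% = (0.1103 − 1) × 100 = -88.97%

-88.97%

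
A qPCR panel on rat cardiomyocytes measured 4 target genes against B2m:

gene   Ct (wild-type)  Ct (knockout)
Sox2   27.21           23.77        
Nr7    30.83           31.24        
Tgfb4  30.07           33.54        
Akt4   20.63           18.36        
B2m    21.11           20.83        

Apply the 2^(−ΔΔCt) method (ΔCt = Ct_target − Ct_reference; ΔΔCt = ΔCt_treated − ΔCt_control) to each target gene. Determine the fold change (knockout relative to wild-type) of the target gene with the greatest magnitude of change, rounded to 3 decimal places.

0.074

Sox2: ΔΔCt = (23.77−20.83) − (27.21−21.11) = 2.94 − 6.10 = -3.16; fold change = 2^3.16 = 8.938
Nr7: ΔΔCt = (31.24−20.83) − (30.83−21.11) = 10.41 − 9.72 = 0.69; fold change = 2^-0.69 = 0.620
Tgfb4: ΔΔCt = (33.54−20.83) − (30.07−21.11) = 12.71 − 8.96 = 3.75; fold change = 2^-3.75 = 0.074
Akt4: ΔΔCt = (18.36−20.83) − (20.63−21.11) = -2.47 − (-0.48) = -1.99; fold change = 2^1.99 = 3.972
Tgfb4 has the largest |ΔΔCt| = 3.75.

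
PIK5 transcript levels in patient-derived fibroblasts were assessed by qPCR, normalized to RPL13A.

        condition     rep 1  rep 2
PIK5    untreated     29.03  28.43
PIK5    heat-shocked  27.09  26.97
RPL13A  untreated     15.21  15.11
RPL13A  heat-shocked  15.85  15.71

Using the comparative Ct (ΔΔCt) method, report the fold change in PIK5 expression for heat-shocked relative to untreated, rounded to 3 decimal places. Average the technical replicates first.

4.993

Mean Ct: PIK5 untreated 28.730; PIK5 heat-shocked 27.030; RPL13A untreated 15.160; RPL13A heat-shocked 15.780
ΔCt(untreated) = 28.730 − 15.160 = 13.570
ΔCt(heat-shocked) = 27.030 − 15.780 = 11.250
ΔΔCt = 11.250 − 13.570 = -2.320
Fold change = 2^(−(-2.320)) = 2^2.320 = 4.9933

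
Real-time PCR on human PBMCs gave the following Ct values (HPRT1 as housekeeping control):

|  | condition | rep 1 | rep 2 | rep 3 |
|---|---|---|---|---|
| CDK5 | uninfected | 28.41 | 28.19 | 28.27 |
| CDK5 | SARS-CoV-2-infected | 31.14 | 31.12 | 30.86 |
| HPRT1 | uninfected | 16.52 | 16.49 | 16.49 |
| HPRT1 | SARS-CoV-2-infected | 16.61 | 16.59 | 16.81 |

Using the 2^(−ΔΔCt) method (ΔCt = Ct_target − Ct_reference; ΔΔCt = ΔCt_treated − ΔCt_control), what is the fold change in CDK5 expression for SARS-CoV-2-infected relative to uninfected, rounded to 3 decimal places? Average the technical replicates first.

0.167

Mean Ct: CDK5 uninfected 28.290; CDK5 SARS-CoV-2-infected 31.040; HPRT1 uninfected 16.500; HPRT1 SARS-CoV-2-infected 16.670
ΔCt(uninfected) = 28.290 − 16.500 = 11.790
ΔCt(SARS-CoV-2-infected) = 31.040 − 16.670 = 14.370
ΔΔCt = 14.370 − 11.790 = 2.580
Fold change = 2^(−2.580) = 0.1672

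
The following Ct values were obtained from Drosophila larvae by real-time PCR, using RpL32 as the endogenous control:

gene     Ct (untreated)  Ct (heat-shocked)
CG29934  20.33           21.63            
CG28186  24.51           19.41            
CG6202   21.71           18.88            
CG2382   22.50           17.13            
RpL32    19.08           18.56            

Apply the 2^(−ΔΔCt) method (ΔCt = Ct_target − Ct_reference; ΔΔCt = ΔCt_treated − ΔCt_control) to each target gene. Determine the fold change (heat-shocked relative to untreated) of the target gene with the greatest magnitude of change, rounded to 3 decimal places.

CG29934: ΔΔCt = (21.63−18.56) − (20.33−19.08) = 3.07 − 1.25 = 1.82; fold change = 2^-1.82 = 0.283
CG28186: ΔΔCt = (19.41−18.56) − (24.51−19.08) = 0.85 − 5.43 = -4.58; fold change = 2^4.58 = 23.918
CG6202: ΔΔCt = (18.88−18.56) − (21.71−19.08) = 0.32 − 2.63 = -2.31; fold change = 2^2.31 = 4.959
CG2382: ΔΔCt = (17.13−18.56) − (22.50−19.08) = -1.43 − 3.42 = -4.85; fold change = 2^4.85 = 28.840
CG2382 has the largest |ΔΔCt| = 4.85.

28.840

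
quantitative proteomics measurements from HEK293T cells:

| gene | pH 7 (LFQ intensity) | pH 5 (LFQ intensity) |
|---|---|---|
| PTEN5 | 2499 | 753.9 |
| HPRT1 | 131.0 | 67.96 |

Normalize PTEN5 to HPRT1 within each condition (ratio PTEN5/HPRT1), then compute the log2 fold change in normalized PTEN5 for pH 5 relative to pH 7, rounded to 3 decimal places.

PTEN5/HPRT1 (pH 7) = 2499 / 131.0 = 19.076
PTEN5/HPRT1 (pH 5) = 753.9 / 67.96 = 11.093
Fold change = 11.093 / 19.076 = 0.5815
log2(0.5815) = -0.7821

-0.782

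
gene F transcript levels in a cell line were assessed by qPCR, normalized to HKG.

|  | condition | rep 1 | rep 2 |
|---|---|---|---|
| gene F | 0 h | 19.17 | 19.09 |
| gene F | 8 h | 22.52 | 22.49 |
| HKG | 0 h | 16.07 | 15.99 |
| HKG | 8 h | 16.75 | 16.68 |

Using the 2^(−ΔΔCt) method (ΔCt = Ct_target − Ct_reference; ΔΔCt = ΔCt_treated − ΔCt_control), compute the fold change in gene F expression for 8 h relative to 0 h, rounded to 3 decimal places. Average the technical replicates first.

0.155

Mean Ct: gene F 0 h 19.130; gene F 8 h 22.505; HKG 0 h 16.030; HKG 8 h 16.715
ΔCt(0 h) = 19.130 − 16.030 = 3.100
ΔCt(8 h) = 22.505 − 16.715 = 5.790
ΔΔCt = 5.790 − 3.100 = 2.690
Fold change = 2^(−2.690) = 0.1550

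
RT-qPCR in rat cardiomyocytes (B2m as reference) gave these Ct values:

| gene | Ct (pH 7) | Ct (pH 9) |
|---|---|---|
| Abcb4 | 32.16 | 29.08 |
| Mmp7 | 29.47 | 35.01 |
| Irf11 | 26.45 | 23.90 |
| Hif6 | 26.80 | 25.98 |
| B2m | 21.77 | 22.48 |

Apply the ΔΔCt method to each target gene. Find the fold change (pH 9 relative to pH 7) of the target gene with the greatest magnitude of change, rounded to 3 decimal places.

0.035

Abcb4: ΔΔCt = (29.08−22.48) − (32.16−21.77) = 6.60 − 10.39 = -3.79; fold change = 2^3.79 = 13.833
Mmp7: ΔΔCt = (35.01−22.48) − (29.47−21.77) = 12.53 − 7.70 = 4.83; fold change = 2^-4.83 = 0.035
Irf11: ΔΔCt = (23.90−22.48) − (26.45−21.77) = 1.42 − 4.68 = -3.26; fold change = 2^3.26 = 9.580
Hif6: ΔΔCt = (25.98−22.48) − (26.80−21.77) = 3.50 − 5.03 = -1.53; fold change = 2^1.53 = 2.888
Mmp7 has the largest |ΔΔCt| = 4.83.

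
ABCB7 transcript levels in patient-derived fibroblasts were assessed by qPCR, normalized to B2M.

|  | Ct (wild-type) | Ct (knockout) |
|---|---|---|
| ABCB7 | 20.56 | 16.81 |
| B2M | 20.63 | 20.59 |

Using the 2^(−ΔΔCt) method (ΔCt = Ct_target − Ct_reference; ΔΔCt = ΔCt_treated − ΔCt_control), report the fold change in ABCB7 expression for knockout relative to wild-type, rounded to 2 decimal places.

13.09

ΔCt(wild-type) = 20.560 − 20.630 = -0.070
ΔCt(knockout) = 16.810 − 20.590 = -3.780
ΔΔCt = -3.780 − (-0.070) = -3.710
Fold change = 2^(−(-3.710)) = 2^3.710 = 13.086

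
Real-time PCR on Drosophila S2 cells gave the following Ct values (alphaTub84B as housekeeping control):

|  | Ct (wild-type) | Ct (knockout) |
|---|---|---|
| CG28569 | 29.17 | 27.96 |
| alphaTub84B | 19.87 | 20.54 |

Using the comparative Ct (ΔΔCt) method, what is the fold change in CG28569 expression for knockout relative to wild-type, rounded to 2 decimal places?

3.68

ΔCt(wild-type) = 29.170 − 19.870 = 9.300
ΔCt(knockout) = 27.960 − 20.540 = 7.420
ΔΔCt = 7.420 − 9.300 = -1.880
Fold change = 2^(−(-1.880)) = 2^1.880 = 3.681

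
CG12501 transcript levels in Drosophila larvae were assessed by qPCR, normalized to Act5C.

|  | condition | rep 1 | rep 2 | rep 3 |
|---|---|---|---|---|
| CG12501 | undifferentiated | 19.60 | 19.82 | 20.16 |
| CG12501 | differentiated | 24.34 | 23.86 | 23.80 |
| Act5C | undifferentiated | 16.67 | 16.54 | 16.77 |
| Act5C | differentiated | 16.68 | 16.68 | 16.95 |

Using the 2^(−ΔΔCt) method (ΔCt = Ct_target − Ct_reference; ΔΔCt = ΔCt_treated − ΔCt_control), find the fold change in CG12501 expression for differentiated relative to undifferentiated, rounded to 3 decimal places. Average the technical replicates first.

0.061

Mean Ct: CG12501 undifferentiated 19.860; CG12501 differentiated 24.000; Act5C undifferentiated 16.660; Act5C differentiated 16.770
ΔCt(undifferentiated) = 19.860 − 16.660 = 3.200
ΔCt(differentiated) = 24.000 − 16.770 = 7.230
ΔΔCt = 7.230 − 3.200 = 4.030
Fold change = 2^(−4.030) = 0.0612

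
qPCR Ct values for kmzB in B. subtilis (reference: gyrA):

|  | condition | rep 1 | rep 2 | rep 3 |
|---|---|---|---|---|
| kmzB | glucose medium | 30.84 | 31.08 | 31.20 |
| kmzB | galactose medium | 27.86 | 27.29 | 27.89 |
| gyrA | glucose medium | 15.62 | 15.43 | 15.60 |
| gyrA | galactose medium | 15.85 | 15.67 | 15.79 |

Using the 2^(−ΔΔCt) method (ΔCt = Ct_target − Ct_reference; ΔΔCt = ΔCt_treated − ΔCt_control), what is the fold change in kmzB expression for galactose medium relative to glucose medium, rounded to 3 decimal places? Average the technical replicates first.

Mean Ct: kmzB glucose medium 31.040; kmzB galactose medium 27.680; gyrA glucose medium 15.550; gyrA galactose medium 15.770
ΔCt(glucose medium) = 31.040 − 15.550 = 15.490
ΔCt(galactose medium) = 27.680 − 15.770 = 11.910
ΔΔCt = 11.910 − 15.490 = -3.580
Fold change = 2^(−(-3.580)) = 2^3.580 = 11.9588

11.959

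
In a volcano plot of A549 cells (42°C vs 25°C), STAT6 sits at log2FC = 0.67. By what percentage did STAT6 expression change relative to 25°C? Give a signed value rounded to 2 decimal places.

59.11%

Fold change = 2^(0.67) = 1.5911
Percent change = (FC − 1) × 100% = (1.5911 − 1) × 100 = 59.11%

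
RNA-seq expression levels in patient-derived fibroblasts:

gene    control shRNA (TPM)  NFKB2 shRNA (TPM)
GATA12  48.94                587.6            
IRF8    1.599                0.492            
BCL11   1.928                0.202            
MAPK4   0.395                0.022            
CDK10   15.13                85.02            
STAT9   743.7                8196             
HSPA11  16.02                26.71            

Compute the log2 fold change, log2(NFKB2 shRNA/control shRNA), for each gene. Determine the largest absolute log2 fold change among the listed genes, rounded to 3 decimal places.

log2(587.6/48.94) = 3.586  (GATA12)
log2(0.492/1.599) = -1.700  (IRF8)
log2(0.202/1.928) = -3.255  (BCL11)
log2(0.022/0.395) = -4.166  (MAPK4)
log2(85.02/15.13) = 2.490  (CDK10)
log2(8196/743.7) = 3.462  (STAT9)
log2(26.71/16.02) = 0.738  (HSPA11)
The largest magnitude belongs to MAPK4.

4.166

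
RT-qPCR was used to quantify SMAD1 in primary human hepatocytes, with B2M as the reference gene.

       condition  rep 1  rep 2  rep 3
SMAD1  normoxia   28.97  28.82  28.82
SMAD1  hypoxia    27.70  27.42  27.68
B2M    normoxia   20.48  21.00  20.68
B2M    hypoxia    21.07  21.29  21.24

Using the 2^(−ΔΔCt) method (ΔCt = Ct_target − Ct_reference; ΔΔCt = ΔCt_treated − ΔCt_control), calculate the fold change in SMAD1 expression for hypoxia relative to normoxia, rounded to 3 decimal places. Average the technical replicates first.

3.364

Mean Ct: SMAD1 normoxia 28.870; SMAD1 hypoxia 27.600; B2M normoxia 20.720; B2M hypoxia 21.200
ΔCt(normoxia) = 28.870 − 20.720 = 8.150
ΔCt(hypoxia) = 27.600 − 21.200 = 6.400
ΔΔCt = 6.400 − 8.150 = -1.750
Fold change = 2^(−(-1.750)) = 2^1.750 = 3.3636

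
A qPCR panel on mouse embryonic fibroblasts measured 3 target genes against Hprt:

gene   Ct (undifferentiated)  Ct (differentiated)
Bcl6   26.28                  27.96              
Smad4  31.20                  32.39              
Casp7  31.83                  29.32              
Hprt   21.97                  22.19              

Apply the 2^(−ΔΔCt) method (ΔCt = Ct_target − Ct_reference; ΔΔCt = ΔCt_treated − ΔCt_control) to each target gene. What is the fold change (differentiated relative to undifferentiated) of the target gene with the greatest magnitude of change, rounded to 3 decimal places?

6.635

Bcl6: ΔΔCt = (27.96−22.19) − (26.28−21.97) = 5.77 − 4.31 = 1.46; fold change = 2^-1.46 = 0.363
Smad4: ΔΔCt = (32.39−22.19) − (31.20−21.97) = 10.20 − 9.23 = 0.97; fold change = 2^-0.97 = 0.511
Casp7: ΔΔCt = (29.32−22.19) − (31.83−21.97) = 7.13 − 9.86 = -2.73; fold change = 2^2.73 = 6.635
Casp7 has the largest |ΔΔCt| = 2.73.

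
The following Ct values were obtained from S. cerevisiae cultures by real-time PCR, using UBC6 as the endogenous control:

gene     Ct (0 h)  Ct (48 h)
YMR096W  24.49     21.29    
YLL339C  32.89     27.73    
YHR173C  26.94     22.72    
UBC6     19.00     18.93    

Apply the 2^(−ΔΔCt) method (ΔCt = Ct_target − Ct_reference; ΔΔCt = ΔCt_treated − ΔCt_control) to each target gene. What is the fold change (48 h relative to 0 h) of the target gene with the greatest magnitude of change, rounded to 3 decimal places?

YMR096W: ΔΔCt = (21.29−18.93) − (24.49−19.00) = 2.36 − 5.49 = -3.13; fold change = 2^3.13 = 8.754
YLL339C: ΔΔCt = (27.73−18.93) − (32.89−19.00) = 8.80 − 13.89 = -5.09; fold change = 2^5.09 = 34.060
YHR173C: ΔΔCt = (22.72−18.93) − (26.94−19.00) = 3.79 − 7.94 = -4.15; fold change = 2^4.15 = 17.753
YLL339C has the largest |ΔΔCt| = 5.09.

34.060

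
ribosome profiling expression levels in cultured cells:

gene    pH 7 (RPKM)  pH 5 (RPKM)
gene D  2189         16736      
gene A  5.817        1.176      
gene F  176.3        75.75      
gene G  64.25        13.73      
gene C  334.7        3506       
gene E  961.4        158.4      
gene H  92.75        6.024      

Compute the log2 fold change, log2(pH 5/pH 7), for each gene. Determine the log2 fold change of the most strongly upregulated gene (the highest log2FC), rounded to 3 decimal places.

log2(16736/2189) = 2.935  (gene D)
log2(1.176/5.817) = -2.306  (gene A)
log2(75.75/176.3) = -1.219  (gene F)
log2(13.73/64.25) = -2.226  (gene G)
log2(3506/334.7) = 3.389  (gene C)
log2(158.4/961.4) = -2.602  (gene E)
log2(6.024/92.75) = -3.945  (gene H)
gene C is most strongly upregulated.

3.389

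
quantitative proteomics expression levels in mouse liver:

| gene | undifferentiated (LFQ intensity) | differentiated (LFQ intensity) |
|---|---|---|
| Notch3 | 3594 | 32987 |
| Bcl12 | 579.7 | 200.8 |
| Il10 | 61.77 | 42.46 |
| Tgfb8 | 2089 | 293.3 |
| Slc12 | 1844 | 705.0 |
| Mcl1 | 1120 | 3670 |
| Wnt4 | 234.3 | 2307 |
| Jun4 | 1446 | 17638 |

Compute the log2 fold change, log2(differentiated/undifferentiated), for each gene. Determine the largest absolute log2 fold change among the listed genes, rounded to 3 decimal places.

3.609

log2(32987/3594) = 3.198  (Notch3)
log2(200.8/579.7) = -1.530  (Bcl12)
log2(42.46/61.77) = -0.541  (Il10)
log2(293.3/2089) = -2.832  (Tgfb8)
log2(705.0/1844) = -1.387  (Slc12)
log2(3670/1120) = 1.712  (Mcl1)
log2(2307/234.3) = 3.300  (Wnt4)
log2(17638/1446) = 3.609  (Jun4)
The largest magnitude belongs to Jun4.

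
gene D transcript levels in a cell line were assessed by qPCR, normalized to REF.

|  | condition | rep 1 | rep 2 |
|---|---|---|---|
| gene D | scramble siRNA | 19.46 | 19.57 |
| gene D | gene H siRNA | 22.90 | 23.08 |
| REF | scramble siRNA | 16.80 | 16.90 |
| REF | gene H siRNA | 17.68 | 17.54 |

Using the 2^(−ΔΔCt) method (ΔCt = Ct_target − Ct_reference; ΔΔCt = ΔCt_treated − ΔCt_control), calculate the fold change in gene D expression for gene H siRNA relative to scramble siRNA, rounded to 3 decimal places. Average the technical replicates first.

0.152

Mean Ct: gene D scramble siRNA 19.515; gene D gene H siRNA 22.990; REF scramble siRNA 16.850; REF gene H siRNA 17.610
ΔCt(scramble siRNA) = 19.515 − 16.850 = 2.665
ΔCt(gene H siRNA) = 22.990 − 17.610 = 5.380
ΔΔCt = 5.380 − 2.665 = 2.715
Fold change = 2^(−2.715) = 0.1523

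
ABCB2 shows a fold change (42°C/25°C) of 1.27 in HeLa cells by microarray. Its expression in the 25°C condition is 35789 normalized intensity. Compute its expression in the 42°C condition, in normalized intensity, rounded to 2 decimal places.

45452.03

42°C expression = 35789 × 1.27 = 45452.03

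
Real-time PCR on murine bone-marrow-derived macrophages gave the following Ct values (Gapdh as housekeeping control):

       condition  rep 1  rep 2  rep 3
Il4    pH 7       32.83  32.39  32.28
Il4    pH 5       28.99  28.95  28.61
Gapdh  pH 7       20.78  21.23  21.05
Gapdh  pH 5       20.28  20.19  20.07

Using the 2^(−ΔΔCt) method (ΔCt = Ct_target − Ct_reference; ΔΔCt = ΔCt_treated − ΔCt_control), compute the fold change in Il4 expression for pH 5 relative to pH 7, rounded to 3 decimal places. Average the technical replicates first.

7.013

Mean Ct: Il4 pH 7 32.500; Il4 pH 5 28.850; Gapdh pH 7 21.020; Gapdh pH 5 20.180
ΔCt(pH 7) = 32.500 − 21.020 = 11.480
ΔCt(pH 5) = 28.850 − 20.180 = 8.670
ΔΔCt = 8.670 − 11.480 = -2.810
Fold change = 2^(−(-2.810)) = 2^2.810 = 7.0128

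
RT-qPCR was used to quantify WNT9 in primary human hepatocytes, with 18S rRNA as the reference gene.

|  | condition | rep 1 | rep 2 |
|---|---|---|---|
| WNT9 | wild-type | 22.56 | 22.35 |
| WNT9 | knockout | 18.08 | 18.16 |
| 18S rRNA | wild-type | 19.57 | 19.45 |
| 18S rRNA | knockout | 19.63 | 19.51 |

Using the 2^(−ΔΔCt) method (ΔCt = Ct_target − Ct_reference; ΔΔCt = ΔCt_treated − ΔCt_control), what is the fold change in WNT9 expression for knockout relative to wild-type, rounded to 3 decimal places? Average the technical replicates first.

21.039

Mean Ct: WNT9 wild-type 22.455; WNT9 knockout 18.120; 18S rRNA wild-type 19.510; 18S rRNA knockout 19.570
ΔCt(wild-type) = 22.455 − 19.510 = 2.945
ΔCt(knockout) = 18.120 − 19.570 = -1.450
ΔΔCt = -1.450 − 2.945 = -4.395
Fold change = 2^(−(-4.395)) = 2^4.395 = 21.0391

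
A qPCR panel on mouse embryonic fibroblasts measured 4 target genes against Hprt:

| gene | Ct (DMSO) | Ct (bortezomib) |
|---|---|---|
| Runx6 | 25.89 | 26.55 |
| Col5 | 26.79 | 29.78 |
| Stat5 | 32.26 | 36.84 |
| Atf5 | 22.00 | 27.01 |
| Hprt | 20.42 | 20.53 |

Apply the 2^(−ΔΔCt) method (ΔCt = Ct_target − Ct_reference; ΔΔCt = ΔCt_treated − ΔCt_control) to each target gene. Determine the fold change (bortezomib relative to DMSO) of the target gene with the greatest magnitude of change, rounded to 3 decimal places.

0.033

Runx6: ΔΔCt = (26.55−20.53) − (25.89−20.42) = 6.02 − 5.47 = 0.55; fold change = 2^-0.55 = 0.683
Col5: ΔΔCt = (29.78−20.53) − (26.79−20.42) = 9.25 − 6.37 = 2.88; fold change = 2^-2.88 = 0.136
Stat5: ΔΔCt = (36.84−20.53) − (32.26−20.42) = 16.31 − 11.84 = 4.47; fold change = 2^-4.47 = 0.045
Atf5: ΔΔCt = (27.01−20.53) − (22.00−20.42) = 6.48 − 1.58 = 4.90; fold change = 2^-4.90 = 0.033
Atf5 has the largest |ΔΔCt| = 4.90.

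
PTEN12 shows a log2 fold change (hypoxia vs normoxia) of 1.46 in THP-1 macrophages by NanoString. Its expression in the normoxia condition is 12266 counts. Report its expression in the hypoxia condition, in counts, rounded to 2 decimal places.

33744.79

Fold change = 2^(1.46) = 2.7511
hypoxia expression = 12266 × 2.7511 = 33744.79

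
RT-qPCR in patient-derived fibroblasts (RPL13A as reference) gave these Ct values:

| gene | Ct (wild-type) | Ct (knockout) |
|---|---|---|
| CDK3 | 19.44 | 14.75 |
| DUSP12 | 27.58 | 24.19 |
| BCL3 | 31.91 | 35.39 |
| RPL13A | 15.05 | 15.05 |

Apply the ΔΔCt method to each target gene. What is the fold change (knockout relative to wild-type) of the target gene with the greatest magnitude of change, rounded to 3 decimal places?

25.813

CDK3: ΔΔCt = (14.75−15.05) − (19.44−15.05) = -0.30 − 4.39 = -4.69; fold change = 2^4.69 = 25.813
DUSP12: ΔΔCt = (24.19−15.05) − (27.58−15.05) = 9.14 − 12.53 = -3.39; fold change = 2^3.39 = 10.483
BCL3: ΔΔCt = (35.39−15.05) − (31.91−15.05) = 20.34 − 16.86 = 3.48; fold change = 2^-3.48 = 0.090
CDK3 has the largest |ΔΔCt| = 4.69.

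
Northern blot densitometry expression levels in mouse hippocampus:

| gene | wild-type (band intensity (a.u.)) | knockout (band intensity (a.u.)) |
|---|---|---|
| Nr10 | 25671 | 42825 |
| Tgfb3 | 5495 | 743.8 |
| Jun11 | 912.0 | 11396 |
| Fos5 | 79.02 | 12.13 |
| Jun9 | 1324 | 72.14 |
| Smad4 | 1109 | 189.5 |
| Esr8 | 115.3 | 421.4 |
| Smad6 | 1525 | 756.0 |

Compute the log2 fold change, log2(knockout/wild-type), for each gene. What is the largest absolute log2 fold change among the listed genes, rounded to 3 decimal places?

4.198

log2(42825/25671) = 0.738  (Nr10)
log2(743.8/5495) = -2.885  (Tgfb3)
log2(11396/912.0) = 3.643  (Jun11)
log2(12.13/79.02) = -2.704  (Fos5)
log2(72.14/1324) = -4.198  (Jun9)
log2(189.5/1109) = -2.549  (Smad4)
log2(421.4/115.3) = 1.870  (Esr8)
log2(756.0/1525) = -1.012  (Smad6)
The largest magnitude belongs to Jun9.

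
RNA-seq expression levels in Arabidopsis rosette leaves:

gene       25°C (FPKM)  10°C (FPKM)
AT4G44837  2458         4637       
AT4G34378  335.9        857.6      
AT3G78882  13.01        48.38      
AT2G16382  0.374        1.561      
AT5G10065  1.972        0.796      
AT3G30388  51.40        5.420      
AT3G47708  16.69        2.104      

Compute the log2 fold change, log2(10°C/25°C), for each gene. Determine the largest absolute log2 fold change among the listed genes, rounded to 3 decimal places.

log2(4637/2458) = 0.916  (AT4G44837)
log2(857.6/335.9) = 1.352  (AT4G34378)
log2(48.38/13.01) = 1.895  (AT3G78882)
log2(1.561/0.374) = 2.061  (AT2G16382)
log2(0.796/1.972) = -1.309  (AT5G10065)
log2(5.420/51.40) = -3.245  (AT3G30388)
log2(2.104/16.69) = -2.988  (AT3G47708)
The largest magnitude belongs to AT3G30388.

3.245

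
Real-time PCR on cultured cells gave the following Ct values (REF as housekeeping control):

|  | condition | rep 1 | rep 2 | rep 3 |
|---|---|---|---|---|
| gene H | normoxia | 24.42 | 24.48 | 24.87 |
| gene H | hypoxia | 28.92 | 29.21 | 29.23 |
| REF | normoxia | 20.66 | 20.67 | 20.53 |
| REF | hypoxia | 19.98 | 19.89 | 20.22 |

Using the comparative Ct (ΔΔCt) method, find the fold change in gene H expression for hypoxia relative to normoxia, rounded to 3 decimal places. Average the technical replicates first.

Mean Ct: gene H normoxia 24.590; gene H hypoxia 29.120; REF normoxia 20.620; REF hypoxia 20.030
ΔCt(normoxia) = 24.590 − 20.620 = 3.970
ΔCt(hypoxia) = 29.120 − 20.030 = 9.090
ΔΔCt = 9.090 − 3.970 = 5.120
Fold change = 2^(−5.120) = 0.0288

0.029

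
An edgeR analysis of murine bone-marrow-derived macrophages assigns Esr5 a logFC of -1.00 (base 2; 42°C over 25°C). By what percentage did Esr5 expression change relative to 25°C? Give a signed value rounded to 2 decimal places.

-50.00%

Fold change = 2^(-1.00) = 0.5000
Percent change = (FC − 1) × 100% = (0.5000 − 1) × 100 = -50.00%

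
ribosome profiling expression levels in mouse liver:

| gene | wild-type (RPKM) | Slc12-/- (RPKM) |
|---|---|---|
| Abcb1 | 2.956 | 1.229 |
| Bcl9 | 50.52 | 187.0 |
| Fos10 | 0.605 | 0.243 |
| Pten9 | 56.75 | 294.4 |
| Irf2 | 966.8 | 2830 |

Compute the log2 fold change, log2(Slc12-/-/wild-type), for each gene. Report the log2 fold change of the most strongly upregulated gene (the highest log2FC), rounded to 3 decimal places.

log2(1.229/2.956) = -1.266  (Abcb1)
log2(187.0/50.52) = 1.888  (Bcl9)
log2(0.243/0.605) = -1.316  (Fos10)
log2(294.4/56.75) = 2.375  (Pten9)
log2(2830/966.8) = 1.550  (Irf2)
Pten9 is most strongly upregulated.

2.375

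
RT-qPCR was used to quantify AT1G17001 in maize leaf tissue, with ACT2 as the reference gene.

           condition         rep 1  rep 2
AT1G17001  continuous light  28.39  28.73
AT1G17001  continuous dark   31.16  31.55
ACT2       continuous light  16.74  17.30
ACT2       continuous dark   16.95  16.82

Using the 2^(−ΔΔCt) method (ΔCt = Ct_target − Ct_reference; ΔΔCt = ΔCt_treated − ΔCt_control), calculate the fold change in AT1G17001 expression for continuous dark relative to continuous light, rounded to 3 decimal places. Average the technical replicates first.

Mean Ct: AT1G17001 continuous light 28.560; AT1G17001 continuous dark 31.355; ACT2 continuous light 17.020; ACT2 continuous dark 16.885
ΔCt(continuous light) = 28.560 − 17.020 = 11.540
ΔCt(continuous dark) = 31.355 − 16.885 = 14.470
ΔΔCt = 14.470 − 11.540 = 2.930
Fold change = 2^(−2.930) = 0.1312

0.131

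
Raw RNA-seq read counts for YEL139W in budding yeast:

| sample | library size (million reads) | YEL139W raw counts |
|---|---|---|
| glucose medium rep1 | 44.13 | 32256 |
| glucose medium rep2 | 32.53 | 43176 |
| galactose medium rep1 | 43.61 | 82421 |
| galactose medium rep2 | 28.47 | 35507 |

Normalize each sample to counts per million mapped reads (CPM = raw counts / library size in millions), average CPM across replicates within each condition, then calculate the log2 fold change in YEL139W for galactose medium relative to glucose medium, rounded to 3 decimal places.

0.608

CPM(glucose medium rep1) = 32256 / 44.13 = 730.9313
CPM(glucose medium rep2) = 43176 / 32.53 = 1327.2671
CPM(galactose medium rep1) = 82421 / 43.61 = 1889.9564
CPM(galactose medium rep2) = 35507 / 28.47 = 1247.1725
mean CPM(glucose medium) = 1029.0992; mean CPM(galactose medium) = 1568.5644
Fold change = 1568.5644 / 1029.0992 = 1.52421
log2(1.52421) = 0.6081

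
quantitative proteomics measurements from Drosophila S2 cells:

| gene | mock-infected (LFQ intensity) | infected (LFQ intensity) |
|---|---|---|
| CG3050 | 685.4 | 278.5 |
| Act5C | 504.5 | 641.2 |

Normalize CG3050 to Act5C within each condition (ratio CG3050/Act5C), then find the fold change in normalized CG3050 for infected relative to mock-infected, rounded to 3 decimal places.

0.320

CG3050/Act5C (mock-infected) = 685.4 / 504.5 = 1.3586
CG3050/Act5C (infected) = 278.5 / 641.2 = 0.43434
Fold change = 0.43434 / 1.3586 = 0.3197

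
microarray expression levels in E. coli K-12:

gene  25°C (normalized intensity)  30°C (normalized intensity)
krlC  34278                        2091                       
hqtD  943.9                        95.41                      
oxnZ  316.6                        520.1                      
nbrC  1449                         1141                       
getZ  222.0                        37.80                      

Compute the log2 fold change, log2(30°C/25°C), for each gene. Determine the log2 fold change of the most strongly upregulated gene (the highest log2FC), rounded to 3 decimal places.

log2(2091/34278) = -4.035  (krlC)
log2(95.41/943.9) = -3.306  (hqtD)
log2(520.1/316.6) = 0.716  (oxnZ)
log2(1141/1449) = -0.345  (nbrC)
log2(37.80/222.0) = -2.554  (getZ)
oxnZ is most strongly upregulated.

0.716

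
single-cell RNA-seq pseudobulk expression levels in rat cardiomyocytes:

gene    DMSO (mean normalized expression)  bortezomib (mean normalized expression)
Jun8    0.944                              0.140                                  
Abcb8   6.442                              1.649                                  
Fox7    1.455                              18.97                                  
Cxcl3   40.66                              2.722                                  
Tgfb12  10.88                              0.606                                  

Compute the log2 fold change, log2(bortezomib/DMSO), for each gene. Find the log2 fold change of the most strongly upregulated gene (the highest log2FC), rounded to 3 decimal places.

3.705

log2(0.140/0.944) = -2.753  (Jun8)
log2(1.649/6.442) = -1.966  (Abcb8)
log2(18.97/1.455) = 3.705  (Fox7)
log2(2.722/40.66) = -3.901  (Cxcl3)
log2(0.606/10.88) = -4.166  (Tgfb12)
Fox7 is most strongly upregulated.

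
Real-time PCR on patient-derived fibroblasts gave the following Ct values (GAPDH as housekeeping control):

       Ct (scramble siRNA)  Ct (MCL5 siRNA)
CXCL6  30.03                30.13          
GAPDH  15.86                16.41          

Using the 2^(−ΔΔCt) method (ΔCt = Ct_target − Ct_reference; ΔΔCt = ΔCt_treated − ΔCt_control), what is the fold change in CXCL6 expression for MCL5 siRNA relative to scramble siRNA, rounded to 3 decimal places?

1.366

ΔCt(scramble siRNA) = 30.030 − 15.860 = 14.170
ΔCt(MCL5 siRNA) = 30.130 − 16.410 = 13.720
ΔΔCt = 13.720 − 14.170 = -0.450
Fold change = 2^(−(-0.450)) = 2^0.450 = 1.3660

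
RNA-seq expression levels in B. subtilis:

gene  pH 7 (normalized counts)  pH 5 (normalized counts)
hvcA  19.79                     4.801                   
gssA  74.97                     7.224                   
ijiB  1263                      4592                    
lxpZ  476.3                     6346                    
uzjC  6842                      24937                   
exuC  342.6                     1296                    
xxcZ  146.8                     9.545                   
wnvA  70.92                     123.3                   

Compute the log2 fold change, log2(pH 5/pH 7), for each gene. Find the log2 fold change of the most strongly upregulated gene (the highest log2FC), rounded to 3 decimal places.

3.736

log2(4.801/19.79) = -2.043  (hvcA)
log2(7.224/74.97) = -3.375  (gssA)
log2(4592/1263) = 1.862  (ijiB)
log2(6346/476.3) = 3.736  (lxpZ)
log2(24937/6842) = 1.866  (uzjC)
log2(1296/342.6) = 1.919  (exuC)
log2(9.545/146.8) = -3.943  (xxcZ)
log2(123.3/70.92) = 0.798  (wnvA)
lxpZ is most strongly upregulated.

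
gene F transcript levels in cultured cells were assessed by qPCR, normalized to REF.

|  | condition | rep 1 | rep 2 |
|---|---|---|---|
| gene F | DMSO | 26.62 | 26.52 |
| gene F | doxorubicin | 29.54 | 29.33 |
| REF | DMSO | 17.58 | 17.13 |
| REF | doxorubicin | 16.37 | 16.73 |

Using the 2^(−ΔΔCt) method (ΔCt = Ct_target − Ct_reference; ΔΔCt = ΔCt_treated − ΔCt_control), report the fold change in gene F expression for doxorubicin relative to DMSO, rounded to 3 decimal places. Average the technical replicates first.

Mean Ct: gene F DMSO 26.570; gene F doxorubicin 29.435; REF DMSO 17.355; REF doxorubicin 16.550
ΔCt(DMSO) = 26.570 − 17.355 = 9.215
ΔCt(doxorubicin) = 29.435 − 16.550 = 12.885
ΔΔCt = 12.885 − 9.215 = 3.670
Fold change = 2^(−3.670) = 0.0786

0.079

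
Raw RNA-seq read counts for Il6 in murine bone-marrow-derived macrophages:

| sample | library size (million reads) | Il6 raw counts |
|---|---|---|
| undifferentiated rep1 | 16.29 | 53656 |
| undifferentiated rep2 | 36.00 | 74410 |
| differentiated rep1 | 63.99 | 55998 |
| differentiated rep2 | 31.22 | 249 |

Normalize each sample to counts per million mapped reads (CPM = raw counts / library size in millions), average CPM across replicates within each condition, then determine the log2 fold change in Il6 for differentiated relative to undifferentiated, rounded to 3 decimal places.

CPM(undifferentiated rep1) = 53656 / 16.29 = 3293.7999
CPM(undifferentiated rep2) = 74410 / 36.00 = 2066.9444
CPM(differentiated rep1) = 55998 / 63.99 = 875.1055
CPM(differentiated rep2) = 249 / 31.22 = 7.9757
mean CPM(undifferentiated) = 2680.3722; mean CPM(differentiated) = 441.5406
Fold change = 441.5406 / 2680.3722 = 0.16473
log2(0.16473) = -2.6018

-2.602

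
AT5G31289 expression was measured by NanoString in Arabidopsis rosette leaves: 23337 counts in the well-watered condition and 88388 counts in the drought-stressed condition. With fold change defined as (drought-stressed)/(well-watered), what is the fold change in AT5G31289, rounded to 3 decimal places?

Fold change = 88388 / 23337 = 3.7875
AT5G31289 is upregulated.

3.787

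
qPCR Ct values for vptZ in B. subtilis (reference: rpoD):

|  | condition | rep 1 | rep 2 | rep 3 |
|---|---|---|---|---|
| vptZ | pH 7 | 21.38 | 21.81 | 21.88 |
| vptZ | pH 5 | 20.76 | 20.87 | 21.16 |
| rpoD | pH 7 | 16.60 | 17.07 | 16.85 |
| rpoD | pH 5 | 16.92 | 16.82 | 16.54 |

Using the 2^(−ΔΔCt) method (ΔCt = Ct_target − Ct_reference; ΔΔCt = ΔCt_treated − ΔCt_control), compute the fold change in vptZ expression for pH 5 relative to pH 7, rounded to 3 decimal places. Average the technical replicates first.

Mean Ct: vptZ pH 7 21.690; vptZ pH 5 20.930; rpoD pH 7 16.840; rpoD pH 5 16.760
ΔCt(pH 7) = 21.690 − 16.840 = 4.850
ΔCt(pH 5) = 20.930 − 16.760 = 4.170
ΔΔCt = 4.170 − 4.850 = -0.680
Fold change = 2^(−(-0.680)) = 2^0.680 = 1.6021

1.602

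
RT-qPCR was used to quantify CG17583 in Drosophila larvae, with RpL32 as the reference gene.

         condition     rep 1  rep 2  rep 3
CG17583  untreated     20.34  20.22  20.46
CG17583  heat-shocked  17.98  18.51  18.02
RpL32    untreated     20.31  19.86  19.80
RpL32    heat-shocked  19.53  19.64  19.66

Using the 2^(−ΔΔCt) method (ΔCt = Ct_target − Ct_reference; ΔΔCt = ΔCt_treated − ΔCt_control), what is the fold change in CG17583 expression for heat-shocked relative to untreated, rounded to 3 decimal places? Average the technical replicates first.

3.458

Mean Ct: CG17583 untreated 20.340; CG17583 heat-shocked 18.170; RpL32 untreated 19.990; RpL32 heat-shocked 19.610
ΔCt(untreated) = 20.340 − 19.990 = 0.350
ΔCt(heat-shocked) = 18.170 − 19.610 = -1.440
ΔΔCt = -1.440 − 0.350 = -1.790
Fold change = 2^(−(-1.790)) = 2^1.790 = 3.4581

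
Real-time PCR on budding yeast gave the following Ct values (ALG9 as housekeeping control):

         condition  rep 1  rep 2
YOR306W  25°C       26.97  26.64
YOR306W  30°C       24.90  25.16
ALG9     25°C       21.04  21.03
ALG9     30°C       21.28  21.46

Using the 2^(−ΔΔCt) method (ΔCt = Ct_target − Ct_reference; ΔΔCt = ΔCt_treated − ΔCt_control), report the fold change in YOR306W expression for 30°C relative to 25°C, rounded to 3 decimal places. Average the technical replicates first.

Mean Ct: YOR306W 25°C 26.805; YOR306W 30°C 25.030; ALG9 25°C 21.035; ALG9 30°C 21.370
ΔCt(25°C) = 26.805 − 21.035 = 5.770
ΔCt(30°C) = 25.030 − 21.370 = 3.660
ΔΔCt = 3.660 − 5.770 = -2.110
Fold change = 2^(−(-2.110)) = 2^2.110 = 4.3169

4.317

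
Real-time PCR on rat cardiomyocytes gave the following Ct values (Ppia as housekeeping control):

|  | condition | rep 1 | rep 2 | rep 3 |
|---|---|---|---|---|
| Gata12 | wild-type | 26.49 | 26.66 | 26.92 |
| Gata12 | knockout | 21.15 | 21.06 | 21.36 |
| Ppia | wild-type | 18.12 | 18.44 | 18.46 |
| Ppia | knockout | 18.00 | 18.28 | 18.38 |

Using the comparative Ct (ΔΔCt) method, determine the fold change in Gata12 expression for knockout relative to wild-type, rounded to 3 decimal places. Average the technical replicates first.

41.643

Mean Ct: Gata12 wild-type 26.690; Gata12 knockout 21.190; Ppia wild-type 18.340; Ppia knockout 18.220
ΔCt(wild-type) = 26.690 − 18.340 = 8.350
ΔCt(knockout) = 21.190 − 18.220 = 2.970
ΔΔCt = 2.970 − 8.350 = -5.380
Fold change = 2^(−(-5.380)) = 2^5.380 = 41.6429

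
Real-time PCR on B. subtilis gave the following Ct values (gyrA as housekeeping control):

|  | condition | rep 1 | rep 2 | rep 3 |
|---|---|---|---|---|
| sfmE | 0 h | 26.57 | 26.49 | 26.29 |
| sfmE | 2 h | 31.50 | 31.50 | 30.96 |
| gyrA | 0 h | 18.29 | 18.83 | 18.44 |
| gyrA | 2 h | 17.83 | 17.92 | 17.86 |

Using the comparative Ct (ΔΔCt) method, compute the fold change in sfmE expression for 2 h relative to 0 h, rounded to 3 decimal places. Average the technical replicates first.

0.022

Mean Ct: sfmE 0 h 26.450; sfmE 2 h 31.320; gyrA 0 h 18.520; gyrA 2 h 17.870
ΔCt(0 h) = 26.450 − 18.520 = 7.930
ΔCt(2 h) = 31.320 − 17.870 = 13.450
ΔΔCt = 13.450 − 7.930 = 5.520
Fold change = 2^(−5.520) = 0.0218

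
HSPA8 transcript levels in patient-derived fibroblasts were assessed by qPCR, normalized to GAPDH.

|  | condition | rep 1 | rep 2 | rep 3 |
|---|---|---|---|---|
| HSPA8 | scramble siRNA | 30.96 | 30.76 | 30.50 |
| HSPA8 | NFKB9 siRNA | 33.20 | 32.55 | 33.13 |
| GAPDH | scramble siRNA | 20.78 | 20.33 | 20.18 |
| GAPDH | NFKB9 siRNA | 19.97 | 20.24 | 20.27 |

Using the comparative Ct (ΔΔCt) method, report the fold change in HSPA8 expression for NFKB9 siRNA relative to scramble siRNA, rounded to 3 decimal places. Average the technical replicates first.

0.178

Mean Ct: HSPA8 scramble siRNA 30.740; HSPA8 NFKB9 siRNA 32.960; GAPDH scramble siRNA 20.430; GAPDH NFKB9 siRNA 20.160
ΔCt(scramble siRNA) = 30.740 − 20.430 = 10.310
ΔCt(NFKB9 siRNA) = 32.960 − 20.160 = 12.800
ΔΔCt = 12.800 − 10.310 = 2.490
Fold change = 2^(−2.490) = 0.1780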